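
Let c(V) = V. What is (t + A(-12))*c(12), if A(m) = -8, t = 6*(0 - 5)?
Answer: -456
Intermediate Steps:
t = -30 (t = 6*(-5) = -30)
(t + A(-12))*c(12) = (-30 - 8)*12 = -38*12 = -456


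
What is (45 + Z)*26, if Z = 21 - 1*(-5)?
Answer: 1846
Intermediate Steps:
Z = 26 (Z = 21 + 5 = 26)
(45 + Z)*26 = (45 + 26)*26 = 71*26 = 1846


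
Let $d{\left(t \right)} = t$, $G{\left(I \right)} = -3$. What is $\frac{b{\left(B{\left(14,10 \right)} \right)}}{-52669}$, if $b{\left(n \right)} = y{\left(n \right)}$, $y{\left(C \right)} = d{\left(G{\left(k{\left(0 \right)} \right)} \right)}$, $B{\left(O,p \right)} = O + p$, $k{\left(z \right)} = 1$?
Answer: $\frac{3}{52669} \approx 5.696 \cdot 10^{-5}$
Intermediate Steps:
$y{\left(C \right)} = -3$
$b{\left(n \right)} = -3$
$\frac{b{\left(B{\left(14,10 \right)} \right)}}{-52669} = - \frac{3}{-52669} = \left(-3\right) \left(- \frac{1}{52669}\right) = \frac{3}{52669}$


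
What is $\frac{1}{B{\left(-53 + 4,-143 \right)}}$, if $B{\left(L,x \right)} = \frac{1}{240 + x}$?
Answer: $97$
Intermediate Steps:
$\frac{1}{B{\left(-53 + 4,-143 \right)}} = \frac{1}{\frac{1}{240 - 143}} = \frac{1}{\frac{1}{97}} = 97$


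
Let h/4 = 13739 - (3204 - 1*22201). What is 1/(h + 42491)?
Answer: 1/173435 ≈ 5.7658e-6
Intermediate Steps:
h = 130944 (h = 4*(13739 - (3204 - 1*22201)) = 4*(13739 - (3204 - 22201)) = 4*(13739 - 1*(-18997)) = 4*(13739 + 18997) = 4*32736 = 130944)
1/(h + 42491) = 1/(130944 + 42491) = 1/173435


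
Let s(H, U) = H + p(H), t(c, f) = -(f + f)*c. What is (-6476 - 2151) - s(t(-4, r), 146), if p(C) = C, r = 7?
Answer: -8739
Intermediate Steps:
t(c, f) = -2*c*f (t(c, f) = -2*f*c = -2*c*f)
s(H, U) = 2*H (s(H, U) = H + H = 2*H)
(-6476 - 2151) - s(t(-4, r), 146) = (-6476 - 2151) - 2*(-2*(-4)*7) = -8627 - 2*56 = -8627 - 1*112 = -8627 - 112 = -8739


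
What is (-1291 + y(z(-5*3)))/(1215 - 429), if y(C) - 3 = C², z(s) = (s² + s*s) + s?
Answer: 187937/786 ≈ 239.11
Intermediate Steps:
z(s) = s + 2*s² (z(s) = (s² + s²) + s = 2*s² + s = s + 2*s²)
y(C) = 3 + C²
(-1291 + y(z(-5*3)))/(1215 - 429) = (-1291 + (3 + ((-5*3)*(1 + 2*(-5*3)))²))/(1215 - 429) = (-1291 + (3 + (-15*(1 + 2*(-15)))²))/786 = (-1291 + (3 + (-15*(1 - 30))²))*(1/786) = (-1291 + (3 + (-15*(-29))²))*(1/786) = (-1291 + (3 + 435²))*(1/786) = (-1291 + (3 + 189225))*(1/786) = (-1291 + 189228)*(1/786) = 187937*(1/786) = 187937/786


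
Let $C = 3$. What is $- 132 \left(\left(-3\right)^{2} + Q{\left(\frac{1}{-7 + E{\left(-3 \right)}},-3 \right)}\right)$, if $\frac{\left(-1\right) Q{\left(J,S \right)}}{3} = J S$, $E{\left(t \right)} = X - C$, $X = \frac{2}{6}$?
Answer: $- \frac{30888}{29} \approx -1065.1$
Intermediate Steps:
$X = \frac{1}{3}$ ($X = 2 \cdot \frac{1}{6} = \frac{1}{3} \approx 0.33333$)
$E{\left(t \right)} = - \frac{8}{3}$ ($E{\left(t \right)} = \frac{1}{3} - 3 = - \frac{8}{3}$)
$Q{\left(J,S \right)} = - 3 J S$
$- 132 \left(\left(-3\right)^{2} + Q{\left(\frac{1}{-7 + E{\left(-3 \right)}},-3 \right)}\right) = - 132 \left(\left(-3\right)^{2} - 3 \frac{1}{-7 - \frac{8}{3}} \left(-3\right)\right) = - 132 \left(9 - 3 \frac{1}{- \frac{29}{3}} \left(-3\right)\right) = - 132 \left(9 - \left(- \frac{9}{29}\right) \left(-3\right)\right) = - 132 \left(9 - \frac{27}{29}\right) = \left(-132\right) \frac{234}{29} = - \frac{30888}{29}$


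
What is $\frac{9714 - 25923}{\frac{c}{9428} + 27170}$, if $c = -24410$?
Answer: $- \frac{76409226}{128067175} \approx -0.59663$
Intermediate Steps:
$\frac{9714 - 25923}{\frac{c}{9428} + 27170} = \frac{9714 - 25923}{- \frac{24410}{9428} + 27170} = - \frac{16209}{\left(-24410\right) \frac{1}{9428} + 27170} = - \frac{16209}{- \frac{12205}{4714} + 27170} = - \frac{16209}{\frac{128067175}{4714}} = \left(-16209\right) \frac{4714}{128067175} = - \frac{76409226}{128067175}$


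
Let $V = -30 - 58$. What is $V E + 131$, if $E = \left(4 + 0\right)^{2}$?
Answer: $-1277$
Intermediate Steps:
$E = 16$ ($E = 4^{2} = 16$)
$V = -88$ ($V = -30 - 58 = -88$)
$V E + 131 = \left(-88\right) 16 + 131 = -1408 + 131 = -1277$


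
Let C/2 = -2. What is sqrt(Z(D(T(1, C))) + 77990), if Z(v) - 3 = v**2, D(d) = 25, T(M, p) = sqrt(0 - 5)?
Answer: sqrt(78618) ≈ 280.39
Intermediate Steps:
C = -4 (C = 2*(-2) = -4)
T(M, p) = I*sqrt(5) (T(M, p) = sqrt(-5) = I*sqrt(5))
Z(v) = 3 + v**2
sqrt(Z(D(T(1, C))) + 77990) = sqrt((3 + 25**2) + 77990) = sqrt((3 + 625) + 77990) = sqrt(628 + 77990) = sqrt(78618)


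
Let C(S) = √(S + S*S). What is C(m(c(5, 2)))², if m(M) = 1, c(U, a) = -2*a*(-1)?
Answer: 2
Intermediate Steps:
c(U, a) = 2*a
C(S) = √(S + S²)
C(m(c(5, 2)))² = (√(1*(1 + 1)))² = (√(1*2))² = (√2)² = 2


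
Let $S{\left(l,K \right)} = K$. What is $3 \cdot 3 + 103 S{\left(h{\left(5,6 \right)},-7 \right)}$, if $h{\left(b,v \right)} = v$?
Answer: $-712$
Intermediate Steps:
$3 \cdot 3 + 103 S{\left(h{\left(5,6 \right)},-7 \right)} = 3 \cdot 3 + 103 \left(-7\right) = 9 - 721 = -712$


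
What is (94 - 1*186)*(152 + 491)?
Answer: -59156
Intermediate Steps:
(94 - 1*186)*(152 + 491) = (94 - 186)*643 = -92*643 = -59156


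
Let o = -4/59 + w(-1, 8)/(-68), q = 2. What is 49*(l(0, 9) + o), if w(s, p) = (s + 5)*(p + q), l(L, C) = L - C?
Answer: -474565/1003 ≈ -473.15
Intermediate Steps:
w(s, p) = (2 + p)*(5 + s) (w(s, p) = (s + 5)*(p + 2) = (5 + s)*(2 + p) = (2 + p)*(5 + s))
o = -658/1003 (o = -4/59 + (10 + 2*(-1) + 5*8 + 8*(-1))/(-68) = -4*1/59 + (10 - 2 + 40 - 8)*(-1/68) = -4/59 + 40*(-1/68) = -4/59 - 10/17 = -658/1003 ≈ -0.65603)
49*(l(0, 9) + o) = 49*((0 - 1*9) - 658/1003) = 49*((0 - 9) - 658/1003) = 49*(-9 - 658/1003) = 49*(-9685/1003) = -474565/1003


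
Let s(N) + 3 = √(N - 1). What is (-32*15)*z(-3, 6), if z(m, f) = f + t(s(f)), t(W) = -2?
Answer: -1920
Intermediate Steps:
s(N) = -3 + √(-1 + N) (s(N) = -3 + √(N - 1) = -3 + √(-1 + N))
z(m, f) = -2 + f (z(m, f) = f - 2 = -2 + f)
(-32*15)*z(-3, 6) = (-32*15)*(-2 + 6) = -480*4 = -1920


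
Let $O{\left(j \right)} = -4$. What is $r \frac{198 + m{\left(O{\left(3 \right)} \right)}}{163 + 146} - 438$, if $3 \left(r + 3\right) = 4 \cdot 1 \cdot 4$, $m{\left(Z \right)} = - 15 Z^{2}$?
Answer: $- \frac{135440}{309} \approx -438.32$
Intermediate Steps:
$r = \frac{7}{3}$ ($r = -3 + \frac{4 \cdot 1 \cdot 4}{3} = -3 + \frac{4 \cdot 4}{3} = -3 + \frac{1}{3} \cdot 16 = -3 + \frac{16}{3} = \frac{7}{3} \approx 2.3333$)
$r \frac{198 + m{\left(O{\left(3 \right)} \right)}}{163 + 146} - 438 = \frac{7 \frac{198 - 15 \left(-4\right)^{2}}{163 + 146}}{3} - 438 = \frac{7 \frac{198 - 240}{309}}{3} - 438 = \frac{7 \left(198 - 240\right) \frac{1}{309}}{3} - 438 = \frac{7 \left(\left(-42\right) \frac{1}{309}\right)}{3} - 438 = \frac{7}{3} \left(- \frac{14}{103}\right) - 438 = - \frac{98}{309} - 438 = - \frac{135440}{309}$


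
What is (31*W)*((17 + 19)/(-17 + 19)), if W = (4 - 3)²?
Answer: 558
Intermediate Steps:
W = 1 (W = 1² = 1)
(31*W)*((17 + 19)/(-17 + 19)) = (31*1)*((17 + 19)/(-17 + 19)) = 31*(36/2) = 31*(36*(½)) = 31*18 = 558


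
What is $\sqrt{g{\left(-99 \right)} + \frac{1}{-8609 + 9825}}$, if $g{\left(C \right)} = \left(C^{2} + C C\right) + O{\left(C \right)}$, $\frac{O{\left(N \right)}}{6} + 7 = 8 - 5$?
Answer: $\frac{\sqrt{452330131}}{152} \approx 139.92$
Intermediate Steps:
$O{\left(N \right)} = -24$ ($O{\left(N \right)} = -42 + 6 \left(8 - 5\right) = -42 + 6 \cdot 3 = -42 + 18 = -24$)
$g{\left(C \right)} = -24 + 2 C^{2}$ ($g{\left(C \right)} = \left(C^{2} + C C\right) - 24 = \left(C^{2} + C^{2}\right) - 24 = 2 C^{2} - 24 = -24 + 2 C^{2}$)
$\sqrt{g{\left(-99 \right)} + \frac{1}{-8609 + 9825}} = \sqrt{\left(-24 + 2 \left(-99\right)^{2}\right) + \frac{1}{-8609 + 9825}} = \sqrt{\left(-24 + 2 \cdot 9801\right) + \frac{1}{1216}} = \sqrt{\left(-24 + 19602\right) + \frac{1}{1216}} = \sqrt{19578 + \frac{1}{1216}} = \sqrt{\frac{23806849}{1216}} = \frac{\sqrt{452330131}}{152}$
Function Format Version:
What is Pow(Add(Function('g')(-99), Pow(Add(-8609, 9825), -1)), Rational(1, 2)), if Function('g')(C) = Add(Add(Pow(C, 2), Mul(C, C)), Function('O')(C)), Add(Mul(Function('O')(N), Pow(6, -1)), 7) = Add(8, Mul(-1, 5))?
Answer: Mul(Rational(1, 152), Pow(452330131, Rational(1, 2))) ≈ 139.92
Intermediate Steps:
Function('O')(N) = -24 (Function('O')(N) = Add(-42, Mul(6, Add(8, Mul(-1, 5)))) = Add(-42, Mul(6, Add(8, -5))) = Add(-42, Mul(6, 3)) = Add(-42, 18) = -24)
Function('g')(C) = Add(-24, Mul(2, Pow(C, 2))) (Function('g')(C) = Add(Add(Pow(C, 2), Mul(C, C)), -24) = Add(Add(Pow(C, 2), Pow(C, 2)), -24) = Add(Mul(2, Pow(C, 2)), -24) = Add(-24, Mul(2, Pow(C, 2))))
Pow(Add(Function('g')(-99), Pow(Add(-8609, 9825), -1)), Rational(1, 2)) = Pow(Add(Add(-24, Mul(2, Pow(-99, 2))), Pow(Add(-8609, 9825), -1)), Rational(1, 2)) = Pow(Add(Add(-24, Mul(2, 9801)), Pow(1216, -1)), Rational(1, 2)) = Pow(Add(Add(-24, 19602), Rational(1, 1216)), Rational(1, 2)) = Pow(Add(19578, Rational(1, 1216)), Rational(1, 2)) = Pow(Rational(23806849, 1216), Rational(1, 2)) = Mul(Rational(1, 152), Pow(452330131, Rational(1, 2)))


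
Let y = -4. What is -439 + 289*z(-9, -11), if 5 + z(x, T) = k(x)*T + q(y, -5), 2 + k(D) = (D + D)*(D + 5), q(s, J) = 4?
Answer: -223258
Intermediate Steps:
k(D) = -2 + 2*D*(5 + D) (k(D) = -2 + (D + D)*(D + 5) = -2 + (2*D)*(5 + D) = -2 + 2*D*(5 + D))
z(x, T) = -1 + T*(-2 + 2*x² + 10*x) (z(x, T) = -5 + ((-2 + 2*x² + 10*x)*T + 4) = -5 + (T*(-2 + 2*x² + 10*x) + 4) = -5 + (4 + T*(-2 + 2*x² + 10*x)) = -1 + T*(-2 + 2*x² + 10*x))
-439 + 289*z(-9, -11) = -439 + 289*(-1 + 2*(-11)*(-1 + (-9)² + 5*(-9))) = -439 + 289*(-1 + 2*(-11)*(-1 + 81 - 45)) = -439 + 289*(-1 + 2*(-11)*35) = -439 + 289*(-1 - 770) = -439 + 289*(-771) = -439 - 222819 = -223258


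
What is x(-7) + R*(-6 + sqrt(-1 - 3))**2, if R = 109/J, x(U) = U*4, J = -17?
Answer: -3964/17 + 2616*I/17 ≈ -233.18 + 153.88*I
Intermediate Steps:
x(U) = 4*U
R = -109/17 (R = 109/(-17) = 109*(-1/17) = -109/17 ≈ -6.4118)
x(-7) + R*(-6 + sqrt(-1 - 3))**2 = 4*(-7) - 109*(-6 + sqrt(-1 - 3))**2/17 = -28 - 109*(-6 + sqrt(-4))**2/17 = -28 - 109*(-6 + 2*I)**2/17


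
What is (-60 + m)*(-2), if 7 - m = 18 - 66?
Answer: 10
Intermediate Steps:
m = 55 (m = 7 - (18 - 66) = 7 - 1*(-48) = 7 + 48 = 55)
(-60 + m)*(-2) = (-60 + 55)*(-2) = -5*(-2) = 10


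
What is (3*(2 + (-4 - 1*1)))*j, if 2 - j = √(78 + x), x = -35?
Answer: -18 + 9*√43 ≈ 41.017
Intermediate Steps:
j = 2 - √43 (j = 2 - √(78 - 35) = 2 - √43 ≈ -4.5574)
(3*(2 + (-4 - 1*1)))*j = (3*(2 + (-4 - 1*1)))*(2 - √43) = (3*(2 + (-4 - 1)))*(2 - √43) = (3*(2 - 5))*(2 - √43) = (3*(-3))*(2 - √43) = -9*(2 - √43) = -18 + 9*√43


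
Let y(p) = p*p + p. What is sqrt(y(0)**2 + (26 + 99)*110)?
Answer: 25*sqrt(22) ≈ 117.26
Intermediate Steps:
y(p) = p + p**2 (y(p) = p**2 + p = p + p**2)
sqrt(y(0)**2 + (26 + 99)*110) = sqrt((0*(1 + 0))**2 + (26 + 99)*110) = sqrt((0*1)**2 + 125*110) = sqrt(0**2 + 13750) = sqrt(0 + 13750) = sqrt(13750) = 25*sqrt(22)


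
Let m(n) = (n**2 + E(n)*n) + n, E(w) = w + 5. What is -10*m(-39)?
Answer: -28080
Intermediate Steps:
E(w) = 5 + w
m(n) = n + n**2 + n*(5 + n) (m(n) = (n**2 + (5 + n)*n) + n = (n**2 + n*(5 + n)) + n = n + n**2 + n*(5 + n))
-10*m(-39) = -20*(-39)*(3 - 39) = -20*(-39)*(-36) = -10*2808 = -28080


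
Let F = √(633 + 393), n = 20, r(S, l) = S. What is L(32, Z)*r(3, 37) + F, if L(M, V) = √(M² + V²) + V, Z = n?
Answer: 60 + 3*√114 + 12*√89 ≈ 205.24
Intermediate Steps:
Z = 20
F = 3*√114 (F = √1026 = 3*√114 ≈ 32.031)
L(M, V) = V + √(M² + V²)
L(32, Z)*r(3, 37) + F = (20 + √(32² + 20²))*3 + 3*√114 = (20 + √(1024 + 400))*3 + 3*√114 = (20 + √1424)*3 + 3*√114 = (20 + 4*√89)*3 + 3*√114 = (60 + 12*√89) + 3*√114 = 60 + 3*√114 + 12*√89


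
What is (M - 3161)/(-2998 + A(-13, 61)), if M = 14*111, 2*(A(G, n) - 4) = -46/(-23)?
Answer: 1607/2993 ≈ 0.53692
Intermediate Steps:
A(G, n) = 5 (A(G, n) = 4 + (-46/(-23))/2 = 4 + (-46*(-1/23))/2 = 4 + (1/2)*2 = 4 + 1 = 5)
M = 1554
(M - 3161)/(-2998 + A(-13, 61)) = (1554 - 3161)/(-2998 + 5) = -1607/(-2993) = -1607*(-1/2993) = 1607/2993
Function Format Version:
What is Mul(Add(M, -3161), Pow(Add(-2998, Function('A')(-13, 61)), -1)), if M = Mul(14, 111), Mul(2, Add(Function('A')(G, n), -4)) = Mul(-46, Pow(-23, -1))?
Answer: Rational(1607, 2993) ≈ 0.53692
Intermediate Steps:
Function('A')(G, n) = 5 (Function('A')(G, n) = Add(4, Mul(Rational(1, 2), Mul(-46, Pow(-23, -1)))) = Add(4, Mul(Rational(1, 2), Mul(-46, Rational(-1, 23)))) = Add(4, Mul(Rational(1, 2), 2)) = Add(4, 1) = 5)
M = 1554
Mul(Add(M, -3161), Pow(Add(-2998, Function('A')(-13, 61)), -1)) = Mul(Add(1554, -3161), Pow(Add(-2998, 5), -1)) = Mul(-1607, Pow(-2993, -1)) = Mul(-1607, Rational(-1, 2993)) = Rational(1607, 2993)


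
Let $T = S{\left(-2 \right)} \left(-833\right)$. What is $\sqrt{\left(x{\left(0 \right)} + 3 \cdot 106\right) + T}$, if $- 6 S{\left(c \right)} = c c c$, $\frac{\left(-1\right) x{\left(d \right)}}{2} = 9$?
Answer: $\frac{8 i \sqrt{114}}{3} \approx 28.472 i$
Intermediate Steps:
$x{\left(d \right)} = -18$ ($x{\left(d \right)} = \left(-2\right) 9 = -18$)
$S{\left(c \right)} = - \frac{c^{3}}{6}$ ($S{\left(c \right)} = - \frac{c c c}{6} = - \frac{c^{2} c}{6} = - \frac{c^{3}}{6}$)
$T = - \frac{3332}{3}$ ($T = - \frac{\left(-2\right)^{3}}{6} \left(-833\right) = \left(- \frac{1}{6}\right) \left(-8\right) \left(-833\right) = \frac{4}{3} \left(-833\right) = - \frac{3332}{3} \approx -1110.7$)
$\sqrt{\left(x{\left(0 \right)} + 3 \cdot 106\right) + T} = \sqrt{\left(-18 + 3 \cdot 106\right) - \frac{3332}{3}} = \sqrt{\left(-18 + 318\right) - \frac{3332}{3}} = \sqrt{300 - \frac{3332}{3}} = \sqrt{- \frac{2432}{3}} = \frac{8 i \sqrt{114}}{3}$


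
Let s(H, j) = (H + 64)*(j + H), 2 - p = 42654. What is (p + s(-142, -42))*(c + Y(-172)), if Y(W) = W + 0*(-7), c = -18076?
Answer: 516418400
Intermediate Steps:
p = -42652 (p = 2 - 1*42654 = 2 - 42654 = -42652)
s(H, j) = (64 + H)*(H + j)
Y(W) = W (Y(W) = W + 0 = W)
(p + s(-142, -42))*(c + Y(-172)) = (-42652 + ((-142)² + 64*(-142) + 64*(-42) - 142*(-42)))*(-18076 - 172) = (-42652 + (20164 - 9088 - 2688 + 5964))*(-18248) = (-42652 + 14352)*(-18248) = -28300*(-18248) = 516418400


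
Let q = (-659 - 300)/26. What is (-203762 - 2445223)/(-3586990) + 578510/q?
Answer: -10790061766157/687984682 ≈ -15684.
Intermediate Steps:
q = -959/26 (q = -959*1/26 = -959/26 ≈ -36.885)
(-203762 - 2445223)/(-3586990) + 578510/q = (-203762 - 2445223)/(-3586990) + 578510/(-959/26) = -2648985*(-1/3586990) + 578510*(-26/959) = 529797/717398 - 15041260/959 = -10790061766157/687984682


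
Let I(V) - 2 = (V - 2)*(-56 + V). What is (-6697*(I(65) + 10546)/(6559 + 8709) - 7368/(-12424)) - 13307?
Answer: -431111831515/23711204 ≈ -18182.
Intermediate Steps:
I(V) = 2 + (-56 + V)*(-2 + V) (I(V) = 2 + (V - 2)*(-56 + V) = 2 + (-2 + V)*(-56 + V) = 2 + (-56 + V)*(-2 + V))
(-6697*(I(65) + 10546)/(6559 + 8709) - 7368/(-12424)) - 13307 = (-6697*((114 + 65² - 58*65) + 10546)/(6559 + 8709) - 7368/(-12424)) - 13307 = (-6697/(15268/((114 + 4225 - 3770) + 10546)) - 7368*(-1/12424)) - 13307 = (-6697/(15268/(569 + 10546)) + 921/1553) - 13307 = (-6697/(15268/11115) + 921/1553) - 13307 = (-6697/(15268*(1/11115)) + 921/1553) - 13307 = (-6697/15268/11115 + 921/1553) - 13307 = (-6697*11115/15268 + 921/1553) - 13307 = (-74437155/15268 + 921/1553) - 13307 = -115586839887/23711204 - 13307 = -431111831515/23711204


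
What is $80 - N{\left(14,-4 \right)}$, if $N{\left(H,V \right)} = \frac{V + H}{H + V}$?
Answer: $79$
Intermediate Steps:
$N{\left(H,V \right)} = 1$ ($N{\left(H,V \right)} = \frac{H + V}{H + V} = 1$)
$80 - N{\left(14,-4 \right)} = 80 - 1 = 79$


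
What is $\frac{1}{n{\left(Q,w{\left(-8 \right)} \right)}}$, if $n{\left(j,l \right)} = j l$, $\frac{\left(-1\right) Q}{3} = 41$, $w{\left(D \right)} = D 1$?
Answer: $\frac{1}{984} \approx 0.0010163$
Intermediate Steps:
$w{\left(D \right)} = D$
$Q = -123$ ($Q = \left(-3\right) 41 = -123$)
$\frac{1}{n{\left(Q,w{\left(-8 \right)} \right)}} = \frac{1}{\left(-123\right) \left(-8\right)} = \frac{1}{984}$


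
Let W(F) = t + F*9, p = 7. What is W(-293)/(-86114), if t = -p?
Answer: 1322/43057 ≈ 0.030703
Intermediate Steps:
t = -7 (t = -1*7 = -7)
W(F) = -7 + 9*F (W(F) = -7 + F*9 = -7 + 9*F)
W(-293)/(-86114) = (-7 + 9*(-293))/(-86114) = (-7 - 2637)*(-1/86114) = -2644*(-1/86114) = 1322/43057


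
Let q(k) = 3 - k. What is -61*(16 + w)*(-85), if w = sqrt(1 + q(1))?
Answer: 82960 + 5185*sqrt(3) ≈ 91941.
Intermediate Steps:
w = sqrt(3) (w = sqrt(1 + (3 - 1*1)) = sqrt(1 + (3 - 1)) = sqrt(1 + 2) = sqrt(3) ≈ 1.7320)
-61*(16 + w)*(-85) = -61*(16 + sqrt(3))*(-85) = (-976 - 61*sqrt(3))*(-85) = 82960 + 5185*sqrt(3)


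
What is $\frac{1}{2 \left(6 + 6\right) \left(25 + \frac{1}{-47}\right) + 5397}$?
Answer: $\frac{47}{281835} \approx 0.00016676$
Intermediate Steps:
$\frac{1}{2 \left(6 + 6\right) \left(25 + \frac{1}{-47}\right) + 5397} = \frac{1}{2 \cdot 12 \left(25 - \frac{1}{47}\right) + 5397} = \frac{1}{24 \cdot \frac{1174}{47} + 5397} = \frac{1}{\frac{28176}{47} + 5397} = \frac{1}{\frac{281835}{47}} = \frac{47}{281835}$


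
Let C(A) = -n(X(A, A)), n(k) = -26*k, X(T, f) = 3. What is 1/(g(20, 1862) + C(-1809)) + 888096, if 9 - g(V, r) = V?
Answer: 59502433/67 ≈ 8.8810e+5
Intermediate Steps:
g(V, r) = 9 - V
C(A) = 78 (C(A) = -(-26)*3 = -1*(-78) = 78)
1/(g(20, 1862) + C(-1809)) + 888096 = 1/((9 - 1*20) + 78) + 888096 = 1/((9 - 20) + 78) + 888096 = 1/(-11 + 78) + 888096 = 1/67 + 888096 = 59502433/67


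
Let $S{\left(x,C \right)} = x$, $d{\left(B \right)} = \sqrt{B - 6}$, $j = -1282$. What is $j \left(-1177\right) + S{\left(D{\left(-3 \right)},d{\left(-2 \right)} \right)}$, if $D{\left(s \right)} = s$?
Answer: $1508911$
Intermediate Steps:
$d{\left(B \right)} = \sqrt{-6 + B}$
$j \left(-1177\right) + S{\left(D{\left(-3 \right)},d{\left(-2 \right)} \right)} = \left(-1282\right) \left(-1177\right) - 3 = 1508914 - 3 = 1508911$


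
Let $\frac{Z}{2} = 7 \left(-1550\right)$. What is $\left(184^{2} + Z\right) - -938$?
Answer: $13094$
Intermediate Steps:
$Z = -21700$ ($Z = 2 \cdot 7 \left(-1550\right) = 2 \left(-10850\right) = -21700$)
$\left(184^{2} + Z\right) - -938 = \left(184^{2} - 21700\right) - -938 = \left(33856 - 21700\right) + \left(2876 - 1938\right) = 12156 + 938 = 13094$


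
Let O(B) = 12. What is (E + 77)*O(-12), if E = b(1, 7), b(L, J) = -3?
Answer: 888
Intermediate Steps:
E = -3
(E + 77)*O(-12) = (-3 + 77)*12 = 74*12 = 888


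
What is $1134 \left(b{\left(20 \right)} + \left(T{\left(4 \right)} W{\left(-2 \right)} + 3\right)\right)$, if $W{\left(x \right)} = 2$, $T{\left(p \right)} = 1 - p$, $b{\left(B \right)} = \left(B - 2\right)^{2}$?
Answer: $364014$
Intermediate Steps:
$b{\left(B \right)} = \left(-2 + B\right)^{2}$
$1134 \left(b{\left(20 \right)} + \left(T{\left(4 \right)} W{\left(-2 \right)} + 3\right)\right) = 1134 \left(\left(-2 + 20\right)^{2} + \left(\left(1 - 4\right) 2 + 3\right)\right) = 1134 \left(18^{2} + \left(\left(1 - 4\right) 2 + 3\right)\right) = 1134 \left(324 + \left(\left(-3\right) 2 + 3\right)\right) = 1134 \left(324 + \left(-6 + 3\right)\right) = 1134 \left(324 - 3\right) = 1134 \cdot 321 = 364014$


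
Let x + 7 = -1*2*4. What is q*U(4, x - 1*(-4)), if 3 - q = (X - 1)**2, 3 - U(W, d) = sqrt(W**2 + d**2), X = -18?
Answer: -1074 + 358*sqrt(137) ≈ 3116.3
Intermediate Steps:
x = -15 (x = -7 - 1*2*4 = -7 - 2*4 = -7 - 8 = -15)
U(W, d) = 3 - sqrt(W**2 + d**2)
q = -358 (q = 3 - (-18 - 1)**2 = 3 - 1*(-19)**2 = 3 - 1*361 = 3 - 361 = -358)
q*U(4, x - 1*(-4)) = -358*(3 - sqrt(4**2 + (-15 - 1*(-4))**2)) = -358*(3 - sqrt(16 + (-15 + 4)**2)) = -358*(3 - sqrt(16 + (-11)**2)) = -358*(3 - sqrt(16 + 121)) = -358*(3 - sqrt(137)) = -1074 + 358*sqrt(137)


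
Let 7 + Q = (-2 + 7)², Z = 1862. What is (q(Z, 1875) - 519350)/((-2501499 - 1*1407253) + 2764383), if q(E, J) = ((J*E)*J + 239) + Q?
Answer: -6545574657/1144369 ≈ -5719.8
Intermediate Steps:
Q = 18 (Q = -7 + (-2 + 7)² = -7 + 5² = -7 + 25 = 18)
q(E, J) = 257 + E*J² (q(E, J) = ((J*E)*J + 239) + 18 = ((E*J)*J + 239) + 18 = (E*J² + 239) + 18 = (239 + E*J²) + 18 = 257 + E*J²)
(q(Z, 1875) - 519350)/((-2501499 - 1*1407253) + 2764383) = ((257 + 1862*1875²) - 519350)/((-2501499 - 1*1407253) + 2764383) = ((257 + 1862*3515625) - 519350)/((-2501499 - 1407253) + 2764383) = ((257 + 6546093750) - 519350)/(-3908752 + 2764383) = (6546094007 - 519350)/(-1144369) = 6545574657*(-1/1144369) = -6545574657/1144369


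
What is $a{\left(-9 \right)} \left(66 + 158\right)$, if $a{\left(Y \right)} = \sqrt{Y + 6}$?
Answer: $224 i \sqrt{3} \approx 387.98 i$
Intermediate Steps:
$a{\left(Y \right)} = \sqrt{6 + Y}$
$a{\left(-9 \right)} \left(66 + 158\right) = \sqrt{6 - 9} \left(66 + 158\right) = \sqrt{-3} \cdot 224 = i \sqrt{3} \cdot 224 = 224 i \sqrt{3}$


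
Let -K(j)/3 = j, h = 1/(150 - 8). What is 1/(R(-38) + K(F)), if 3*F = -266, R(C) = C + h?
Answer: 142/32377 ≈ 0.0043858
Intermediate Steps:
h = 1/142 ≈ 0.0070423
R(C) = 1/142 + C (R(C) = C + 1/142 = 1/142 + C)
F = -266/3 (F = (⅓)*(-266) = -266/3 ≈ -88.667)
K(j) = -3*j
1/(R(-38) + K(F)) = 1/((1/142 - 38) - 3*(-266/3)) = 1/(-5395/142 + 266) = 1/(32377/142) = 142/32377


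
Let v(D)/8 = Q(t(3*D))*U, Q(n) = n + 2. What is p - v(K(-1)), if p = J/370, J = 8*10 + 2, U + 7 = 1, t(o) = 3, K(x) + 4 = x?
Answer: 44441/185 ≈ 240.22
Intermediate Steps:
K(x) = -4 + x
U = -6 (U = -7 + 1 = -6)
Q(n) = 2 + n
J = 82 (J = 80 + 2 = 82)
v(D) = -240 (v(D) = 8*((2 + 3)*(-6)) = 8*(5*(-6)) = 8*(-30) = -240)
p = 41/185 (p = 82/370 = 82*(1/370) = 41/185 ≈ 0.22162)
p - v(K(-1)) = 41/185 - 1*(-240) = 41/185 + 240 = 44441/185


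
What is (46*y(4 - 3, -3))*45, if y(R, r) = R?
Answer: 2070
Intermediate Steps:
(46*y(4 - 3, -3))*45 = (46*(4 - 3))*45 = (46*1)*45 = 46*45 = 2070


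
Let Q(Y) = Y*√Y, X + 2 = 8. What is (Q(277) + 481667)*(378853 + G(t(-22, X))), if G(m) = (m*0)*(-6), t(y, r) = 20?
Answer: 182480987951 + 104942281*√277 ≈ 1.8423e+11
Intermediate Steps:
X = 6 (X = -2 + 8 = 6)
G(m) = 0 (G(m) = 0*(-6) = 0)
Q(Y) = Y^(3/2)
(Q(277) + 481667)*(378853 + G(t(-22, X))) = (277^(3/2) + 481667)*(378853 + 0) = (277*√277 + 481667)*378853 = (481667 + 277*√277)*378853 = 182480987951 + 104942281*√277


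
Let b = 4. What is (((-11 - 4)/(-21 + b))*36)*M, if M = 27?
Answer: 14580/17 ≈ 857.65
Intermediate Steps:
(((-11 - 4)/(-21 + b))*36)*M = (((-11 - 4)/(-21 + 4))*36)*27 = (-15/(-17)*36)*27 = (-15*(-1/17)*36)*27 = ((15/17)*36)*27 = (540/17)*27 = 14580/17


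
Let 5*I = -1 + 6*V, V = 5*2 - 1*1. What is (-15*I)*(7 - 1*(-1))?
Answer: -1272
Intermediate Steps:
V = 9 (V = 10 - 1 = 9)
I = 53/5 (I = (-1 + 6*9)/5 = (-1 + 54)/5 = (⅕)*53 = 53/5 ≈ 10.600)
(-15*I)*(7 - 1*(-1)) = (-15*53/5)*(7 - 1*(-1)) = -159*(7 + 1) = -159*8 = -1272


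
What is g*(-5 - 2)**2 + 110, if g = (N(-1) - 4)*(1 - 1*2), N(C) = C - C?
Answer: 306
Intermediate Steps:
N(C) = 0
g = 4 (g = (0 - 4)*(1 - 1*2) = -4*(1 - 2) = -4*(-1) = 4)
g*(-5 - 2)**2 + 110 = 4*(-5 - 2)**2 + 110 = 4*(-7)**2 + 110 = 4*49 + 110 = 196 + 110 = 306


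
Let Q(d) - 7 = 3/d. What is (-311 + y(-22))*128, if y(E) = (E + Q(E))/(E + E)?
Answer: -4811440/121 ≈ -39764.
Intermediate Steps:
Q(d) = 7 + 3/d
y(E) = (7 + E + 3/E)/(2*E) (y(E) = (E + (7 + 3/E))/(E + E) = (7 + E + 3/E)/((2*E)) = (7 + E + 3/E)*(1/(2*E)) = (7 + E + 3/E)/(2*E))
(-311 + y(-22))*128 = (-311 + (½)*(3 + (-22)² + 7*(-22))/(-22)²)*128 = (-311 + (½)*(1/484)*(3 + 484 - 154))*128 = (-311 + (½)*(1/484)*333)*128 = (-311 + 333/968)*128 = -300715/968*128 = -4811440/121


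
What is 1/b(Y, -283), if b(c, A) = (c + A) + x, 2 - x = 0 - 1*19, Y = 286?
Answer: 1/24 ≈ 0.041667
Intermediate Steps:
x = 21 (x = 2 - (0 - 1*19) = 2 - (0 - 19) = 2 - 1*(-19) = 2 + 19 = 21)
b(c, A) = 21 + A + c (b(c, A) = (c + A) + 21 = (A + c) + 21 = 21 + A + c)
1/b(Y, -283) = 1/(21 - 283 + 286) = 1/24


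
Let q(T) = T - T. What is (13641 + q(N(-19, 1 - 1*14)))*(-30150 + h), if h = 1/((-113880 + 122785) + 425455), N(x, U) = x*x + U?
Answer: -178641908500359/434360 ≈ -4.1128e+8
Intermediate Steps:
N(x, U) = U + x² (N(x, U) = x² + U = U + x²)
h = 1/434360 (h = 1/(8905 + 425455) = 1/434360 ≈ 2.3022e-6)
q(T) = 0
(13641 + q(N(-19, 1 - 1*14)))*(-30150 + h) = (13641 + 0)*(-30150 + 1/434360) = 13641*(-13095953999/434360) = -178641908500359/434360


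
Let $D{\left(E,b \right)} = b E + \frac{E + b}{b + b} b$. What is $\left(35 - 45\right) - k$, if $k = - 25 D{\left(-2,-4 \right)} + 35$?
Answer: $80$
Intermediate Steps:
$D{\left(E,b \right)} = \frac{E}{2} + \frac{b}{2} + E b$ ($D{\left(E,b \right)} = E b + \frac{E + b}{2 b} b = E b + \left(\frac{E}{2} + \frac{b}{2}\right) = \frac{E}{2} + \frac{b}{2} + E b$)
$k = -90$ ($k = - 25 \left(\frac{1}{2} \left(-2\right) + \frac{1}{2} \left(-4\right) - -8\right) + 35 = - 25 \left(-1 - 2 + 8\right) + 35 = \left(-25\right) 5 + 35 = -125 + 35 = -90$)
$\left(35 - 45\right) - k = \left(35 - 45\right) - -90 = \left(35 - 45\right) + 90 = -10 + 90 = 80$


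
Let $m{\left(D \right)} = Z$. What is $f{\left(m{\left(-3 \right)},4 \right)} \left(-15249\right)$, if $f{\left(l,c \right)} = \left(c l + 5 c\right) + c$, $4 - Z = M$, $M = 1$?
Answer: $-548964$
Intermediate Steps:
$Z = 3$ ($Z = 4 - 1 = 3$)
$m{\left(D \right)} = 3$
$f{\left(l,c \right)} = 6 c + c l$ ($f{\left(l,c \right)} = \left(5 c + c l\right) + c = 6 c + c l$)
$f{\left(m{\left(-3 \right)},4 \right)} \left(-15249\right) = 4 \left(6 + 3\right) \left(-15249\right) = 4 \cdot 9 \left(-15249\right) = 36 \left(-15249\right) = -548964$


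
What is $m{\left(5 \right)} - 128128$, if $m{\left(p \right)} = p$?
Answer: $-128123$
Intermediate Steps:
$m{\left(5 \right)} - 128128 = 5 - 128128 = -128123$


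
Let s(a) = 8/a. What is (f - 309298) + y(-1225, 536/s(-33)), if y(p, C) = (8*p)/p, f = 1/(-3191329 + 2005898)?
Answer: -366641953991/1185431 ≈ -3.0929e+5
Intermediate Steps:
f = -1/1185431 (f = 1/(-1185431) = -1/1185431 ≈ -8.4357e-7)
y(p, C) = 8
(f - 309298) + y(-1225, 536/s(-33)) = (-1/1185431 - 309298) + 8 = -366651437439/1185431 + 8 = -366641953991/1185431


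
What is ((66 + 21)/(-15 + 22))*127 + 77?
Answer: 11588/7 ≈ 1655.4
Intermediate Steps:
((66 + 21)/(-15 + 22))*127 + 77 = (87/7)*127 + 77 = 11049/7 + 77 = 11588/7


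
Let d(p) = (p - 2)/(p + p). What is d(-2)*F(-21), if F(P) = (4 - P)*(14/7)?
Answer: 50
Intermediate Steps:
d(p) = (-2 + p)/(2*p) (d(p) = (-2 + p)/((2*p)) = (-2 + p)*(1/(2*p)) = (-2 + p)/(2*p))
F(P) = 8 - 2*P (F(P) = (4 - P)*(14*(⅐)) = (4 - P)*2 = 8 - 2*P)
d(-2)*F(-21) = ((½)*(-2 - 2)/(-2))*(8 - 2*(-21)) = ((½)*(-½)*(-4))*(8 + 42) = 1*50 = 50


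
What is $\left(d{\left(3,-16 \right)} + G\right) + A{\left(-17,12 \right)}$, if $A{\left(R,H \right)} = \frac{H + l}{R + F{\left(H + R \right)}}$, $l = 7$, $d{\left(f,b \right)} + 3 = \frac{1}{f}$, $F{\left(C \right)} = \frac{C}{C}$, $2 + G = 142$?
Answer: $\frac{6535}{48} \approx 136.15$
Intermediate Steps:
$G = 140$ ($G = -2 + 142 = 140$)
$F{\left(C \right)} = 1$
$d{\left(f,b \right)} = -3 + \frac{1}{f}$
$A{\left(R,H \right)} = \frac{7 + H}{1 + R}$ ($A{\left(R,H \right)} = \frac{H + 7}{R + 1} = \frac{7 + H}{1 + R}$)
$\left(d{\left(3,-16 \right)} + G\right) + A{\left(-17,12 \right)} = \left(\left(-3 + \frac{1}{3}\right) + 140\right) + \frac{7 + 12}{1 - 17} = \left(\left(-3 + \frac{1}{3}\right) + 140\right) + \frac{1}{-16} \cdot 19 = \left(- \frac{8}{3} + 140\right) - \frac{19}{16} = \frac{412}{3} - \frac{19}{16} = \frac{6535}{48}$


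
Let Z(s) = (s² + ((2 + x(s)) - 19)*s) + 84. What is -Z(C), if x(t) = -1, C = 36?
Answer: -732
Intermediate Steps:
Z(s) = 84 + s² - 18*s (Z(s) = (s² + ((2 - 1) - 19)*s) + 84 = (s² + (1 - 19)*s) + 84 = (s² - 18*s) + 84 = 84 + s² - 18*s)
-Z(C) = -(84 + 36² - 18*36) = -(84 + 1296 - 648) = -1*732 = -732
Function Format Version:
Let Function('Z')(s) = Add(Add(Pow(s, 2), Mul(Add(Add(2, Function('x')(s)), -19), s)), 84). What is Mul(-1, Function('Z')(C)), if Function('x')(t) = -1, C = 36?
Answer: -732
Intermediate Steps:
Function('Z')(s) = Add(84, Pow(s, 2), Mul(-18, s)) (Function('Z')(s) = Add(Add(Pow(s, 2), Mul(Add(Add(2, -1), -19), s)), 84) = Add(Add(Pow(s, 2), Mul(Add(1, -19), s)), 84) = Add(Add(Pow(s, 2), Mul(-18, s)), 84) = Add(84, Pow(s, 2), Mul(-18, s)))
Mul(-1, Function('Z')(C)) = Mul(-1, Add(84, Pow(36, 2), Mul(-18, 36))) = Mul(-1, Add(84, 1296, -648)) = Mul(-1, 732) = -732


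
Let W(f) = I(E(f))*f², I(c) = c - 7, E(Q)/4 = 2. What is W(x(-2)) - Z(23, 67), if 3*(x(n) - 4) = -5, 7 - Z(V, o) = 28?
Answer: 238/9 ≈ 26.444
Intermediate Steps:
Z(V, o) = -21 (Z(V, o) = 7 - 1*28 = 7 - 28 = -21)
E(Q) = 8 (E(Q) = 4*2 = 8)
x(n) = 7/3 (x(n) = 4 + (⅓)*(-5) = 4 - 5/3 = 7/3)
I(c) = -7 + c
W(f) = f² (W(f) = (-7 + 8)*f² = 1*f² = f²)
W(x(-2)) - Z(23, 67) = (7/3)² - 1*(-21) = 49/9 + 21 = 238/9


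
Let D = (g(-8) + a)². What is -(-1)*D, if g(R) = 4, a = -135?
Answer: 17161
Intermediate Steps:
D = 17161 (D = (4 - 135)² = (-131)² = 17161)
-(-1)*D = -(-1)*17161 = -1*(-17161) = 17161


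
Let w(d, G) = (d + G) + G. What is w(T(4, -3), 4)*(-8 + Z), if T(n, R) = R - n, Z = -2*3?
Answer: -14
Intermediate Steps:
Z = -6
w(d, G) = d + 2*G (w(d, G) = (G + d) + G = d + 2*G)
w(T(4, -3), 4)*(-8 + Z) = ((-3 - 1*4) + 2*4)*(-8 - 6) = ((-3 - 4) + 8)*(-14) = (-7 + 8)*(-14) = 1*(-14) = -14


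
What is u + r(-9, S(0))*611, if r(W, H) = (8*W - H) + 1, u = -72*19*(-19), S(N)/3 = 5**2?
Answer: -63214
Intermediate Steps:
S(N) = 75 (S(N) = 3*5**2 = 3*25 = 75)
u = 25992 (u = -1368*(-19) = 25992)
r(W, H) = 1 - H + 8*W (r(W, H) = (-H + 8*W) + 1 = 1 - H + 8*W)
u + r(-9, S(0))*611 = 25992 + (1 - 1*75 + 8*(-9))*611 = 25992 + (1 - 75 - 72)*611 = 25992 - 146*611 = 25992 - 89206 = -63214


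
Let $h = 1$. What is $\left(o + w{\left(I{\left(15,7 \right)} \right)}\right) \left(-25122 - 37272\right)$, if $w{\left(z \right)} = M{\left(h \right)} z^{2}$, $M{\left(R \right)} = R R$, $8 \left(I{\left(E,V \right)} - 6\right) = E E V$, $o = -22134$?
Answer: $- \frac{37984000941}{32} \approx -1.187 \cdot 10^{9}$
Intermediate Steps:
$I{\left(E,V \right)} = 6 + \frac{V E^{2}}{8}$ ($I{\left(E,V \right)} = 6 + \frac{E E V}{8} = 6 + \frac{E^{2} V}{8} = 6 + \frac{V E^{2}}{8}$)
$M{\left(R \right)} = R^{2}$
$w{\left(z \right)} = z^{2}$ ($w{\left(z \right)} = 1^{2} z^{2} = 1 z^{2} = z^{2}$)
$\left(o + w{\left(I{\left(15,7 \right)} \right)}\right) \left(-25122 - 37272\right) = \left(-22134 + \left(6 + \frac{1}{8} \cdot 7 \cdot 15^{2}\right)^{2}\right) \left(-25122 - 37272\right) = \left(-22134 + \left(6 + \frac{1}{8} \cdot 7 \cdot 225\right)^{2}\right) \left(-62394\right) = \left(-22134 + \left(6 + \frac{1575}{8}\right)^{2}\right) \left(-62394\right) = \left(-22134 + \left(\frac{1623}{8}\right)^{2}\right) \left(-62394\right) = \left(-22134 + \frac{2634129}{64}\right) \left(-62394\right) = \frac{1217553}{64} \left(-62394\right) = - \frac{37984000941}{32}$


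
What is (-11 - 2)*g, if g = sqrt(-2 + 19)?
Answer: -13*sqrt(17) ≈ -53.600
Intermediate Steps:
g = sqrt(17) ≈ 4.1231
(-11 - 2)*g = (-11 - 2)*sqrt(17) = -13*sqrt(17)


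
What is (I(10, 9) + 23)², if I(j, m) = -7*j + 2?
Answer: 2025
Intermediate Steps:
I(j, m) = 2 - 7*j
(I(10, 9) + 23)² = ((2 - 7*10) + 23)² = ((2 - 70) + 23)² = (-68 + 23)² = (-45)² = 2025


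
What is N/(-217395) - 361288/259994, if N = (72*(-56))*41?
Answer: -1975670924/3140077535 ≈ -0.62918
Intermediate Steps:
N = -165312 (N = -4032*41 = -165312)
N/(-217395) - 361288/259994 = -165312/(-217395) - 361288/259994 = -165312*(-1/217395) - 361288*1/259994 = 18368/24155 - 180644/129997 = -1975670924/3140077535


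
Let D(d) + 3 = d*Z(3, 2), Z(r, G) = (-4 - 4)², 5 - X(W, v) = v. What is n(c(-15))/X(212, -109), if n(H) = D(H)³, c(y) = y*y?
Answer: 994706049591/38 ≈ 2.6176e+10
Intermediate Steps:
X(W, v) = 5 - v
Z(r, G) = 64 (Z(r, G) = (-8)² = 64)
c(y) = y²
D(d) = -3 + 64*d (D(d) = -3 + d*64 = -3 + 64*d)
n(H) = (-3 + 64*H)³
n(c(-15))/X(212, -109) = (-3 + 64*(-15)²)³/(5 - 1*(-109)) = (-3 + 64*225)³/(5 + 109) = (-3 + 14400)³/114 = 14397³*(1/114) = 2984118148773*(1/114) = 994706049591/38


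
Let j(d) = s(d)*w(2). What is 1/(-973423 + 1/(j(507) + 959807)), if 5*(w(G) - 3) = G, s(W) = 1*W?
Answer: -4807654/4679880979637 ≈ -1.0273e-6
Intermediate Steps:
s(W) = W
w(G) = 3 + G/5
j(d) = 17*d/5 (j(d) = d*(3 + (⅕)*2) = d*(3 + ⅖) = d*(17/5) = 17*d/5)
1/(-973423 + 1/(j(507) + 959807)) = 1/(-973423 + 1/((17/5)*507 + 959807)) = 1/(-973423 + 1/(8619/5 + 959807)) = 1/(-973423 + 1/(4807654/5)) = 1/(-973423 + 5/4807654) = 1/(-4679880979637/4807654) = -4807654/4679880979637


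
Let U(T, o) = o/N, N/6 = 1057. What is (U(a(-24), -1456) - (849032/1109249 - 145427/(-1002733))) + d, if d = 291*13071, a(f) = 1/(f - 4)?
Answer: 1916523854537374062206/503863101615201 ≈ 3.8037e+6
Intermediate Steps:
N = 6342 (N = 6*1057 = 6342)
a(f) = 1/(-4 + f)
d = 3803661
U(T, o) = o/6342
(U(a(-24), -1456) - (849032/1109249 - 145427/(-1002733))) + d = ((1/6342)*(-1456) - (849032/1109249 - 145427/(-1002733))) + 3803661 = (-104/453 - (849032*(1/1109249) - 145427*(-1/1002733))) + 3803661 = (-104/453 - (849032/1109249 + 145427/1002733)) + 3803661 = (-104/453 - 1*1012667158779/1112280577517) + 3803661 = (-104/453 - 1012667158779/1112280577517) + 3803661 = -574415402988655/503863101615201 + 3803661 = 1916523854537374062206/503863101615201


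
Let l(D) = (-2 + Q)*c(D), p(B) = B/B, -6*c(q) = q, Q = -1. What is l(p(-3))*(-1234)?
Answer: -617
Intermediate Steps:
c(q) = -q/6
p(B) = 1
l(D) = D/2 (l(D) = (-2 - 1)*(-D/6) = -(-1)*D/2 = D/2)
l(p(-3))*(-1234) = ((½)*1)*(-1234) = (½)*(-1234) = -617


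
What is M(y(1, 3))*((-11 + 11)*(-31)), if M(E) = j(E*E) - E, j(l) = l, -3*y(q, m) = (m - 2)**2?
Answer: 0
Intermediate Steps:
y(q, m) = -(-2 + m)**2/3 (y(q, m) = -(m - 2)**2/3 = -(-2 + m)**2/3)
M(E) = E**2 - E (M(E) = E*E - E = E**2 - E)
M(y(1, 3))*((-11 + 11)*(-31)) = ((-(-2 + 3)**2/3)*(-1 - (-2 + 3)**2/3))*((-11 + 11)*(-31)) = ((-1/3*1**2)*(-1 - 1/3*1**2))*(0*(-31)) = ((-1/3*1)*(-1 - 1/3*1))*0 = -(-1 - 1/3)/3*0 = -1/3*(-4/3)*0 = (4/9)*0 = 0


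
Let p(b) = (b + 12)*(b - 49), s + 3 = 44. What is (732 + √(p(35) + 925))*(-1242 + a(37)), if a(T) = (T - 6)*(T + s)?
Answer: 860832 + 1176*√267 ≈ 8.8005e+5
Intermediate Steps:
s = 41 (s = -3 + 44 = 41)
a(T) = (-6 + T)*(41 + T) (a(T) = (T - 6)*(T + 41) = (-6 + T)*(41 + T))
p(b) = (-49 + b)*(12 + b) (p(b) = (12 + b)*(-49 + b) = (-49 + b)*(12 + b))
(732 + √(p(35) + 925))*(-1242 + a(37)) = (732 + √((-588 + 35² - 37*35) + 925))*(-1242 + (-246 + 37² + 35*37)) = (732 + √((-588 + 1225 - 1295) + 925))*(-1242 + (-246 + 1369 + 1295)) = (732 + √(-658 + 925))*(-1242 + 2418) = (732 + √267)*1176 = 860832 + 1176*√267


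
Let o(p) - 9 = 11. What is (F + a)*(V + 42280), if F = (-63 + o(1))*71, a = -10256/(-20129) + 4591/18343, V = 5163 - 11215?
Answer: -40827767505826032/369226247 ≈ -1.1058e+8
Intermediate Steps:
V = -6052
o(p) = 20 (o(p) = 9 + 11 = 20)
a = 280538047/369226247 (a = -10256*(-1/20129) + 4591*(1/18343) = 10256/20129 + 4591/18343 = 280538047/369226247 ≈ 0.75980)
F = -3053 (F = (-63 + 20)*71 = -43*71 = -3053)
(F + a)*(V + 42280) = (-3053 + 280538047/369226247)*(-6052 + 42280) = -1126967194044/369226247*36228 = -40827767505826032/369226247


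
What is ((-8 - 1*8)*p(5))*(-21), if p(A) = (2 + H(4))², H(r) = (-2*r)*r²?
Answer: 5334336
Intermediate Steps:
H(r) = -2*r³
p(A) = 15876 (p(A) = (2 - 2*4³)² = (2 - 2*64)² = (2 - 128)² = (-126)² = 15876)
((-8 - 1*8)*p(5))*(-21) = ((-8 - 1*8)*15876)*(-21) = ((-8 - 8)*15876)*(-21) = -16*15876*(-21) = -254016*(-21) = 5334336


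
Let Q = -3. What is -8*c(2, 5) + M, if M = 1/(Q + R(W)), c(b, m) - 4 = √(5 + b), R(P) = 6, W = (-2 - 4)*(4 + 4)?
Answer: -95/3 - 8*√7 ≈ -52.833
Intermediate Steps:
W = -48 (W = -6*8 = -48)
c(b, m) = 4 + √(5 + b)
M = ⅓ (M = 1/(-3 + 6) = 1/3 = ⅓ ≈ 0.33333)
-8*c(2, 5) + M = -8*(4 + √(5 + 2)) + ⅓ = -8*(4 + √7) + ⅓ = (-32 - 8*√7) + ⅓ = -95/3 - 8*√7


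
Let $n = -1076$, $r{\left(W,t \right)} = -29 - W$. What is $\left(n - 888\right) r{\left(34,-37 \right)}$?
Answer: $123732$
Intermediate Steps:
$\left(n - 888\right) r{\left(34,-37 \right)} = \left(-1076 - 888\right) \left(-29 - 34\right) = - 1964 \left(-29 - 34\right) = \left(-1964\right) \left(-63\right) = 123732$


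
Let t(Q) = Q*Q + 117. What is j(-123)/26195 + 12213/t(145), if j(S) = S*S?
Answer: 20637963/17864990 ≈ 1.1552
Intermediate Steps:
j(S) = S**2
t(Q) = 117 + Q**2 (t(Q) = Q**2 + 117 = 117 + Q**2)
j(-123)/26195 + 12213/t(145) = (-123)**2/26195 + 12213/(117 + 145**2) = 15129*(1/26195) + 12213/(117 + 21025) = 15129/26195 + 12213/21142 = 20637963/17864990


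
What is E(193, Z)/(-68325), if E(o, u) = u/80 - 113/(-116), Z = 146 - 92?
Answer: -1913/79257000 ≈ -2.4137e-5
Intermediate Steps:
Z = 54
E(o, u) = 113/116 + u/80 (E(o, u) = u*(1/80) - 113*(-1/116) = u/80 + 113/116 = 113/116 + u/80)
E(193, Z)/(-68325) = (113/116 + (1/80)*54)/(-68325) = (113/116 + 27/40)*(-1/68325) = (1913/1160)*(-1/68325) = -1913/79257000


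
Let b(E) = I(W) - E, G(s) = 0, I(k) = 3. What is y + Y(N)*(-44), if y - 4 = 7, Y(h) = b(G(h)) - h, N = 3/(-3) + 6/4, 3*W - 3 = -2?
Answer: -99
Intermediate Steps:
W = ⅓ (W = 1 + (⅓)*(-2) = 1 - ⅔ = ⅓ ≈ 0.33333)
N = ½ (N = 3*(-⅓) + 6*(¼) = -1 + 3/2 = ½ ≈ 0.50000)
b(E) = 3 - E
Y(h) = 3 - h (Y(h) = (3 - 1*0) - h = (3 + 0) - h = 3 - h)
y = 11 (y = 4 + 7 = 11)
y + Y(N)*(-44) = 11 + (3 - 1*½)*(-44) = 11 + (3 - ½)*(-44) = 11 + (5/2)*(-44) = 11 - 110 = -99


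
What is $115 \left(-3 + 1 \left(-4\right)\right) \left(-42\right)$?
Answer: $33810$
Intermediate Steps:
$115 \left(-3 + 1 \left(-4\right)\right) \left(-42\right) = 115 \left(-3 - 4\right) \left(-42\right) = 115 \left(-7\right) \left(-42\right) = \left(-805\right) \left(-42\right) = 33810$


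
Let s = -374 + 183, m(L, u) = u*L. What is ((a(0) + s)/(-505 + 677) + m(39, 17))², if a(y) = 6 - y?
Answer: 12962050201/29584 ≈ 4.3814e+5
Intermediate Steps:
m(L, u) = L*u
s = -191
((a(0) + s)/(-505 + 677) + m(39, 17))² = (((6 - 1*0) - 191)/(-505 + 677) + 39*17)² = (((6 + 0) - 191)/172 + 663)² = ((6 - 191)*(1/172) + 663)² = (-185*1/172 + 663)² = (-185/172 + 663)² = (113851/172)² = 12962050201/29584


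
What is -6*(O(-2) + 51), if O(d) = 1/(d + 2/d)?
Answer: -304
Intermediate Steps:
-6*(O(-2) + 51) = -6*(-2/(2 + (-2)**2) + 51) = -6*(-2/(2 + 4) + 51) = -6*(-2/6 + 51) = -6*(-2*1/6 + 51) = -6*(-1/3 + 51) = -6*152/3 = -304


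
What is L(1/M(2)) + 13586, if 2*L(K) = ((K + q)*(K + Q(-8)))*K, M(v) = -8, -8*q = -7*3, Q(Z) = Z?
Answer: 3478341/256 ≈ 13587.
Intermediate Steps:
q = 21/8 (q = -(-7)*3/8 = -⅛*(-21) = 21/8 ≈ 2.6250)
L(K) = K*(-8 + K)*(21/8 + K)/2 (L(K) = (((K + 21/8)*(K - 8))*K)/2 = (((21/8 + K)*(-8 + K))*K)/2 = (((-8 + K)*(21/8 + K))*K)/2 = (K*(-8 + K)*(21/8 + K))/2 = K*(-8 + K)*(21/8 + K)/2)
L(1/M(2)) + 13586 = (1/16)*(-168 - 43/(-8) + 8*(1/(-8))²)/(-8) + 13586 = (1/16)*(-⅛)*(-168 - 43*(-⅛) + 8*(-⅛)²) + 13586 = (1/16)*(-⅛)*(-168 + 43/8 + 8*(1/64)) + 13586 = (1/16)*(-⅛)*(-168 + 43/8 + ⅛) + 13586 = (1/16)*(-⅛)*(-325/2) + 13586 = 325/256 + 13586 = 3478341/256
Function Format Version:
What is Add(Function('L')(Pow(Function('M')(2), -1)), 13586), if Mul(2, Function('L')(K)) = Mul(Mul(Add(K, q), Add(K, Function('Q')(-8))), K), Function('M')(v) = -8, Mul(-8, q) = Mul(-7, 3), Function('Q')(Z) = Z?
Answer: Rational(3478341, 256) ≈ 13587.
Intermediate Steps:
q = Rational(21, 8) (q = Mul(Rational(-1, 8), Mul(-7, 3)) = Mul(Rational(-1, 8), -21) = Rational(21, 8) ≈ 2.6250)
Function('L')(K) = Mul(Rational(1, 2), K, Add(-8, K), Add(Rational(21, 8), K)) (Function('L')(K) = Mul(Rational(1, 2), Mul(Mul(Add(K, Rational(21, 8)), Add(K, -8)), K)) = Mul(Rational(1, 2), Mul(Mul(Add(Rational(21, 8), K), Add(-8, K)), K)) = Mul(Rational(1, 2), Mul(Mul(Add(-8, K), Add(Rational(21, 8), K)), K)) = Mul(Rational(1, 2), Mul(K, Add(-8, K), Add(Rational(21, 8), K))) = Mul(Rational(1, 2), K, Add(-8, K), Add(Rational(21, 8), K)))
Add(Function('L')(Pow(Function('M')(2), -1)), 13586) = Add(Mul(Rational(1, 16), Pow(-8, -1), Add(-168, Mul(-43, Pow(-8, -1)), Mul(8, Pow(Pow(-8, -1), 2)))), 13586) = Add(Mul(Rational(1, 16), Rational(-1, 8), Add(-168, Mul(-43, Rational(-1, 8)), Mul(8, Pow(Rational(-1, 8), 2)))), 13586) = Add(Mul(Rational(1, 16), Rational(-1, 8), Add(-168, Rational(43, 8), Mul(8, Rational(1, 64)))), 13586) = Add(Mul(Rational(1, 16), Rational(-1, 8), Add(-168, Rational(43, 8), Rational(1, 8))), 13586) = Add(Mul(Rational(1, 16), Rational(-1, 8), Rational(-325, 2)), 13586) = Add(Rational(325, 256), 13586) = Rational(3478341, 256)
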